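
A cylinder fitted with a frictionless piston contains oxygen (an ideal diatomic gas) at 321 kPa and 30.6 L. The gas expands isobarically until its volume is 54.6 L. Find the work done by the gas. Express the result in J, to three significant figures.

Isobaric: W = P ΔV.
W = (321 kPa)(54.6 − 30.6 L) = (321)(24) = 7704 J.

W ≈ 7700 J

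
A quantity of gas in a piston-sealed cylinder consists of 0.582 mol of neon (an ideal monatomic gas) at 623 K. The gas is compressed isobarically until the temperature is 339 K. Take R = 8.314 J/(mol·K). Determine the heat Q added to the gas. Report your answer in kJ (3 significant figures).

Isobaric: W = nRΔT = (0.582)(8.314)(-284) = -1374 J.
ΔU = nCᵥΔT with Cᵥ = 3R/2: ΔU = (0.582)(12.47)(-284) = -2061 J.
Q = ΔU + W = -2061 − 1374 = -3436 J.

Q ≈ -3.44 kJ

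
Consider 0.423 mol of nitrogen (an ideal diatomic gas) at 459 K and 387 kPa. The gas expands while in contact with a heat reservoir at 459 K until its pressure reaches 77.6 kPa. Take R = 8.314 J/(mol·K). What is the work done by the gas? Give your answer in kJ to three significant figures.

W ≈ 2.59 kJ

Isothermal process: W = nRT ln(V₂/V₁) = nRT ln(P₁/P₂).
W = (0.423)(8.314)(459) × ln(387/77.6)
  = 1614 × ln(4.987) = 1614 × 1.607
W_by_gas = 2594 J.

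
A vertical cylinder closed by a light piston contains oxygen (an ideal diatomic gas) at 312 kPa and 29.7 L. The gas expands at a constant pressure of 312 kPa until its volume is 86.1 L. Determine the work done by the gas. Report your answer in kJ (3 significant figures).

W ≈ 17.6 kJ

Isobaric: W = P ΔV.
W = (312 kPa)(86.1 − 29.7 L) = (312)(56.4) = 17597 J.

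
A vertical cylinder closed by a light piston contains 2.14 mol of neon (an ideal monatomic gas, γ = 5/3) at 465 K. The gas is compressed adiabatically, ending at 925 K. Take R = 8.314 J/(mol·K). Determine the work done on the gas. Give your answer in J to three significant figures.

W ≈ 12300 J

Adiabatic ⇒ Q = 0, so W_by = −ΔU = nCᵥ(T₁ − T₂).
Cᵥ = 3R/2 = 12.47 J/(mol·K).
W = (2.14)(12.47)(465 − 925) = -12276 J.
Work on gas = −W_by = 12276 J.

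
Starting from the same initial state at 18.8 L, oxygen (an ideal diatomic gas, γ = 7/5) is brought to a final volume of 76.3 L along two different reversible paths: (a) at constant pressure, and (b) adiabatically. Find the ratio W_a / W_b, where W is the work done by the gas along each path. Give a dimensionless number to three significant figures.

W_a / W_b ≈ 2.85

Path (a) isobaric: W = P₁(V₂ − V₁) → W_a/(P₁V₁) = 3.059.
Path (b) adiabatic: W = P₁V₁(1 − (V₁/V₂)^(γ−1))/(γ−1) → W_b/(P₁V₁) = 1.072.
W_a / W_b = 3.059 / 1.072 = 2.852.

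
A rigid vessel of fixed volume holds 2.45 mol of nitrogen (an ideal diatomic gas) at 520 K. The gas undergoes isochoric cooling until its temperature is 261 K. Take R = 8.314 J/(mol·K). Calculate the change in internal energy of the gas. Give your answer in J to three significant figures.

Constant volume ⇒ W = 0, so Q = ΔU = nCᵥΔT with Cᵥ = 5R/2 = 20.79 J/(mol·K).
ΔU = (2.45)(20.79)(261 − 520) = -13189 J.

ΔU ≈ -13200 J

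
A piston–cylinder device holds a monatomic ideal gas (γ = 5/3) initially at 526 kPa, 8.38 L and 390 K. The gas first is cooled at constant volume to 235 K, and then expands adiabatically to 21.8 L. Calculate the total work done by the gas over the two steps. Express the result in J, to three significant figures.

W_total ≈ 1880 J

Step 1 (isochoric): W = 0 (constant volume).
After step 1: P = 316.9 kPa (V unchanged).
Step 2 (adiabatic): W = (P₁V₁ − P₂V₂)/(γ−1) = (2656 − 1404)/0.667 = 1878 J.
W_total = 0 + 1878 = 1878 J.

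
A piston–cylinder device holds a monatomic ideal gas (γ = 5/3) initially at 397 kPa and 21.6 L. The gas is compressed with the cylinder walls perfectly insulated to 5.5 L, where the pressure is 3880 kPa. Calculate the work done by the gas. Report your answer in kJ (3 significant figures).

Adiabatic: W = (P₁V₁ − P₂V₂)/(γ − 1) with γ = 5/3.
P₁V₁ = 8575 J, P₂V₂ = 21340 J.
W = (8575 − 21340) / 0.6667 = -19147 J.

W ≈ -19.1 kJ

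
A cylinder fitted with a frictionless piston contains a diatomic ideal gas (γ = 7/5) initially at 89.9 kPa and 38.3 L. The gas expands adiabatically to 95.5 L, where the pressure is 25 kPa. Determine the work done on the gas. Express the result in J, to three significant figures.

Adiabatic: W = (P₁V₁ − P₂V₂)/(γ − 1) with γ = 7/5.
P₁V₁ = 3443 J, P₂V₂ = 2388 J.
W = (3443 − 2388) / 0.4 = 2639 J.
Work on gas = −W_by = -2639 J.

W ≈ -2640 J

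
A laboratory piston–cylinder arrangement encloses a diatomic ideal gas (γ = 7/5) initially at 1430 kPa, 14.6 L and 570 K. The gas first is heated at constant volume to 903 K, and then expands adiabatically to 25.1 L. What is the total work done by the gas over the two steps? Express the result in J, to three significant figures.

Step 1 (isochoric): W = 0 (constant volume).
After step 1: P = 2265 kPa (V unchanged).
Step 2 (adiabatic): W = (P₁V₁ − P₂V₂)/(γ−1) = (33075 − 26630)/0.4 = 16113 J.
W_total = 0 + 16113 = 16113 J.

W_total ≈ 16100 J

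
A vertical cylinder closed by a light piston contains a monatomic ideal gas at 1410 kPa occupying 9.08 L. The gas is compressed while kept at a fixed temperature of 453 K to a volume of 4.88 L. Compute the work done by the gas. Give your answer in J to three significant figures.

Isothermal: W = nRT ln(V₂/V₁) = P₁V₁ ln(V₂/V₁).
P₁V₁ = (1410 kPa)(9.08 L) = 12803 J.
W = 12803 × ln(4.88/9.08) = 12803 × -0.6209
W_by_gas = -7950 J.

W ≈ -7950 J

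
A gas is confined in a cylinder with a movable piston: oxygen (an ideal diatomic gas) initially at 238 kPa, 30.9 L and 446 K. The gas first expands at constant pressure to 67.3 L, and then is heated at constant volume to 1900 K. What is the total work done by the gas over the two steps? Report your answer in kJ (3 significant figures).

Step 1 (isobaric): W = PΔV = (238 kPa)(67.3 − 30.9 L) = 8663 J.
Step 2 (isochoric): W = 0 (constant volume).
W_total = 8663 + 0 = 8663 J.

W_total ≈ 8.66 kJ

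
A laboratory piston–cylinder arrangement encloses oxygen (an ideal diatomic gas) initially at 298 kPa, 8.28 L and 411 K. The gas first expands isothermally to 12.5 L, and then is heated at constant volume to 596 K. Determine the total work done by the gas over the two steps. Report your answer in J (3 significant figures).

W_total ≈ 1020 J

Step 1 (isothermal): W = P₁V₁ ln(V₂/V₁) = (2467) ln(12.5/8.28) = 1016 J.
Step 2 (isochoric): W = 0 (constant volume).
W_total = 1016 + 0 = 1016 J.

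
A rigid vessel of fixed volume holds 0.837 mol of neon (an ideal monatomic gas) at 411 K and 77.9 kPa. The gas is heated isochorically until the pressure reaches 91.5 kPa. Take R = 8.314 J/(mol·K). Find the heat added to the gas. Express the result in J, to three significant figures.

Q ≈ 749 J

Constant volume ⇒ W = 0, so Q = ΔU = nCᵥΔT with Cᵥ = 3R/2 = 12.47 J/(mol·K).
At constant V, T₂/T₁ = P₂/P₁ ⇒ ΔT = T₁(P₂/P₁ − 1) = 411·(91.5/77.9 − 1) = 71.75 K.
ΔU = (0.837)(12.47)(71.75) = 749 J.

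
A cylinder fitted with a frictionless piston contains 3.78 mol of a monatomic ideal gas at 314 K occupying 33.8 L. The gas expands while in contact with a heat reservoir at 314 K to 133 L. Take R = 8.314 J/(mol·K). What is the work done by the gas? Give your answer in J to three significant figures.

W ≈ 13500 J

Isothermal: W = nRT ln(V₂/V₁).
W = (3.78)(8.314)(314) × ln(133/33.8)
  = 9868 × 1.37
W_by_gas = 13518 J.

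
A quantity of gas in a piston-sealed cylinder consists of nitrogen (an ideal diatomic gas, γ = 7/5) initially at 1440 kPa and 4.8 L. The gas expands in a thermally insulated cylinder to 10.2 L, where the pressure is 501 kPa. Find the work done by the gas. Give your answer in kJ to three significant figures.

Adiabatic: W = (P₁V₁ − P₂V₂)/(γ − 1) with γ = 7/5.
P₁V₁ = 6912 J, P₂V₂ = 5110 J.
W = (6912 − 5110) / 0.4 = 4505 J.

W ≈ 4.50 kJ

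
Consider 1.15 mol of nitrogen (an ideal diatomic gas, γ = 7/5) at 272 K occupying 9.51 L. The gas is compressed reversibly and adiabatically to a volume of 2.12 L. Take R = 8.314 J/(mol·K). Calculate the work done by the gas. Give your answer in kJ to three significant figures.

W ≈ -5.35 kJ

Adiabatic: TV^(γ−1) = const with γ = 7/5.
T₂ = T₁ (V₁/V₂)^(γ−1) = 272 × (9.51/2.12)^0.4 = 272 × 1.823 = 495.8 K.
W_by = nCᵥ(T₁ − T₂) = (1.15)(20.79)(272 − 495.8) = -5349 J.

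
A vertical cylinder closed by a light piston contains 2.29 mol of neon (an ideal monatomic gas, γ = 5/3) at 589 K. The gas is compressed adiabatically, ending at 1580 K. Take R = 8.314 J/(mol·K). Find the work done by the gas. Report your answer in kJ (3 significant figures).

Adiabatic ⇒ Q = 0, so W_by = −ΔU = nCᵥ(T₁ − T₂).
Cᵥ = 3R/2 = 12.47 J/(mol·K).
W = (2.29)(12.47)(589 − 1580) = -28302 J.

W ≈ -28.3 kJ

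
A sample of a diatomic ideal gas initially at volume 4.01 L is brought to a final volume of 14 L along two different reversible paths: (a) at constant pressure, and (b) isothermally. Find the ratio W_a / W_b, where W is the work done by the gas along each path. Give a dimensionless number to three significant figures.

Path (a) isobaric: W = P₁(V₂ − V₁) → W_a/(P₁V₁) = 2.491.
Path (b) isothermal: W = P₁V₁ ln(V₂/V₁) → W_b/(P₁V₁) = 1.25.
W_a / W_b = 2.491 / 1.25 = 1.993.

W_a / W_b ≈ 1.99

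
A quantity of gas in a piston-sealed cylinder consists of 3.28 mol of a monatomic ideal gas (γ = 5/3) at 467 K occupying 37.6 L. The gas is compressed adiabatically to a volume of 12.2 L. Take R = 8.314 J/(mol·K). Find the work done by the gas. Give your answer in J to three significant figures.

W ≈ -21400 J

Adiabatic: TV^(γ−1) = const with γ = 5/3.
T₂ = T₁ (V₁/V₂)^(γ−1) = 467 × (37.6/12.2)^0.667 = 467 × 2.118 = 989 K.
W_by = nCᵥ(T₁ − T₂) = (3.28)(12.47)(467 − 989) = -21353 J.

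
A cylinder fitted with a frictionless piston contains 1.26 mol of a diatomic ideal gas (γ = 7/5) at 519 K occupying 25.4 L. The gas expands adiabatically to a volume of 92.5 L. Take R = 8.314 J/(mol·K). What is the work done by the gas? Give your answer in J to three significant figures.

Adiabatic: TV^(γ−1) = const with γ = 7/5.
T₂ = T₁ (V₁/V₂)^(γ−1) = 519 × (25.4/92.5)^0.4 = 519 × 0.5963 = 309.5 K.
W_by = nCᵥ(T₁ − T₂) = (1.26)(20.79)(519 − 309.5) = 5487 J.

W ≈ 5490 J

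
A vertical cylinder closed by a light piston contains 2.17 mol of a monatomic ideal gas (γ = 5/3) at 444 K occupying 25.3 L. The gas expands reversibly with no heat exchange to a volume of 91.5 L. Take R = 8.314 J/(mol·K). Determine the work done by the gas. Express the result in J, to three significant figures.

W ≈ 6920 J

Adiabatic: TV^(γ−1) = const with γ = 5/3.
T₂ = T₁ (V₁/V₂)^(γ−1) = 444 × (25.3/91.5)^0.667 = 444 × 0.4244 = 188.4 K.
W_by = nCᵥ(T₁ − T₂) = (2.17)(12.47)(444 − 188.4) = 6916 J.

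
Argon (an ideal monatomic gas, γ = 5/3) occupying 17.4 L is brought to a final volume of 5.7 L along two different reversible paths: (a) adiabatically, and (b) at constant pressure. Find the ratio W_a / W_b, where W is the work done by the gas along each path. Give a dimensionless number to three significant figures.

W_a / W_b ≈ 2.46

Path (a) adiabatic: W = P₁V₁(1 − (V₁/V₂)^(γ−1))/(γ−1) → W_a/(P₁V₁) = -1.657.
Path (b) isobaric: W = P₁(V₂ − V₁) → W_b/(P₁V₁) = -0.6724.
W_a / W_b = -1.657 / -0.6724 = 2.464.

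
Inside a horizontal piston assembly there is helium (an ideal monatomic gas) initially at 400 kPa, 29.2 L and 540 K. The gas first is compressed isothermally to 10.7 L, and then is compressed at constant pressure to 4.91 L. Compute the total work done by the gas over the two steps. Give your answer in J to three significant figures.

W_total ≈ -18000 J

Step 1 (isothermal): W = P₁V₁ ln(V₂/V₁) = (11680) ln(10.7/29.2) = -11726 J.
After step 1: P = 1092 kPa, V = 10.7 L, T = 540 K.
Step 2 (isobaric): W = PΔV = (1092 kPa)(4.91 − 10.7 L) = -6320 J.
W_total = -11726 − 6320 = -18046 J.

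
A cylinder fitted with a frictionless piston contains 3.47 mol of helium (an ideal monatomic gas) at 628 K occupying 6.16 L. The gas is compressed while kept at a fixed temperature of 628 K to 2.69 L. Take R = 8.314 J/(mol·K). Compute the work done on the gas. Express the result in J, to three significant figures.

W ≈ 15000 J

Isothermal: W = nRT ln(V₂/V₁).
W = (3.47)(8.314)(628) × ln(2.69/6.16)
  = 18118 × -0.8285
W_by_gas = -15011 J; work on gas = −W_by = 15011 J.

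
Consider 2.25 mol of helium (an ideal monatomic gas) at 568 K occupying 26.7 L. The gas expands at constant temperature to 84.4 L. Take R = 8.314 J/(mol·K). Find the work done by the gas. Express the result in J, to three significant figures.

W ≈ 12200 J

Isothermal: W = nRT ln(V₂/V₁).
W = (2.25)(8.314)(568) × ln(84.4/26.7)
  = 10625 × 1.151
W_by_gas = 12229 J.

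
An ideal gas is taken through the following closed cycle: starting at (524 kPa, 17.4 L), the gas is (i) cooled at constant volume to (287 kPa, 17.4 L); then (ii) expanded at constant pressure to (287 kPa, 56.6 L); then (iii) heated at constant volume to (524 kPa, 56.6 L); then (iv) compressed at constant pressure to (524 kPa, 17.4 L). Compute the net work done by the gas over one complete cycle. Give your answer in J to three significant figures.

W_net ≈ -9290 J

Constant-volume legs do no work.
W(ii) = (287)(56.6 − 17.4) = 11250 J; W(iv) = (524)(17.4 − 56.6) = -20541 J.
W_net = 11250 − 20541 = -9290 J (the counter-clockwise enclosed area).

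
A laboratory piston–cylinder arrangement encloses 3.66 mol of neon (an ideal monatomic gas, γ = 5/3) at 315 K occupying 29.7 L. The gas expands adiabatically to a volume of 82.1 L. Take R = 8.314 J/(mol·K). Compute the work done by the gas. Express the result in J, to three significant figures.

Adiabatic: TV^(γ−1) = const with γ = 5/3.
T₂ = T₁ (V₁/V₂)^(γ−1) = 315 × (29.7/82.1)^0.667 = 315 × 0.5077 = 159.9 K.
W_by = nCᵥ(T₁ − T₂) = (3.66)(12.47)(315 − 159.9) = 7078 J.

W ≈ 7080 J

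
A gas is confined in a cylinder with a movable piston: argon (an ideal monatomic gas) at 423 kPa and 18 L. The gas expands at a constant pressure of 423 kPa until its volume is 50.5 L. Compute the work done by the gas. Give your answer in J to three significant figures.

W ≈ 13700 J

Isobaric: W = P ΔV.
W = (423 kPa)(50.5 − 18 L) = (423)(32.5) = 13748 J.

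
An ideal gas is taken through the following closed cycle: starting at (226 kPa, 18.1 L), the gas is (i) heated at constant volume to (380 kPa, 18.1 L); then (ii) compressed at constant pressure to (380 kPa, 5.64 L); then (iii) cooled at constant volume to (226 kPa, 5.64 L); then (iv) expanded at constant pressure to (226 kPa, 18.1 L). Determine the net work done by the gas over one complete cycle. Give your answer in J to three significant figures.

Constant-volume legs do no work.
W(ii) = (380)(5.64 − 18.1) = -4735 J; W(iv) = (226)(18.1 − 5.64) = 2816 J.
W_net = -4735 + 2816 = -1919 J (the counter-clockwise enclosed area).

W_net ≈ -1920 J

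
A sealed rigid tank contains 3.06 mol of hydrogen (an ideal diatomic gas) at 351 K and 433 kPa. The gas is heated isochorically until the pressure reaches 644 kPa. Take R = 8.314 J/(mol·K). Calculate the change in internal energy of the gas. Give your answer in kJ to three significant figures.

Constant volume ⇒ W = 0, so Q = ΔU = nCᵥΔT with Cᵥ = 5R/2 = 20.79 J/(mol·K).
At constant V, T₂/T₁ = P₂/P₁ ⇒ ΔT = T₁(P₂/P₁ − 1) = 351·(644/433 − 1) = 171 K.
ΔU = (3.06)(20.79)(171) = 10879 J.

ΔU ≈ 10.9 kJ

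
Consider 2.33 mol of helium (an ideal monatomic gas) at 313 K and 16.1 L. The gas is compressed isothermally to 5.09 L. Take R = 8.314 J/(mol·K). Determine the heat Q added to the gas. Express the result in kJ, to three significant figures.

Isothermal ⇒ ΔU = 0, so Q = W = nRT ln(V₂/V₁).
Q = (2.33)(8.314)(313) ln(5.09/16.1) = 6063 × -1.152 = -6982 J.

Q ≈ -6.98 kJ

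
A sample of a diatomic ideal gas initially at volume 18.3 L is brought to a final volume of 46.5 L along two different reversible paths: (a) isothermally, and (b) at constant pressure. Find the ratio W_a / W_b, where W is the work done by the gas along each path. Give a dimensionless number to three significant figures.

W_a / W_b ≈ 0.605

Path (a) isothermal: W = P₁V₁ ln(V₂/V₁) → W_a/(P₁V₁) = 0.9326.
Path (b) isobaric: W = P₁(V₂ − V₁) → W_b/(P₁V₁) = 1.541.
W_a / W_b = 0.9326 / 1.541 = 0.6052.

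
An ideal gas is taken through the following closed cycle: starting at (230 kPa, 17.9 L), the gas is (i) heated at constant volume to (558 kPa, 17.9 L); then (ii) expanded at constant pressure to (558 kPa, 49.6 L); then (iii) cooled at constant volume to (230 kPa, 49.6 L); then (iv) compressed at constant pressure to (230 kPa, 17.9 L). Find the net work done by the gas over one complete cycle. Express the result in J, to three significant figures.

Constant-volume legs do no work.
W(ii) = (558)(49.6 − 17.9) = 17689 J; W(iv) = (230)(17.9 − 49.6) = -7291 J.
W_net = 17689 − 7291 = 10398 J (the clockwise enclosed area).

W_net ≈ 10400 J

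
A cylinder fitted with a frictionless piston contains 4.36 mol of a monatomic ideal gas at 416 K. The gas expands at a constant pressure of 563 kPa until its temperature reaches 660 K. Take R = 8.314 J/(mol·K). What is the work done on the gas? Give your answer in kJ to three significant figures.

W ≈ -8.84 kJ

Isobaric: W = P ΔV = nR ΔT.
W = (4.36)(8.314)(660 − 416) = 8845 J.
Work on gas = −W_by = -8845 J.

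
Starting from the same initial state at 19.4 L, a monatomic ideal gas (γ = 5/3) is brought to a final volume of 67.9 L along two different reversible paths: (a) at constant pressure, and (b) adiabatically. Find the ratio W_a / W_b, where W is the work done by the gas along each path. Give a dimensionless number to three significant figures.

Path (a) isobaric: W = P₁(V₂ − V₁) → W_a/(P₁V₁) = 2.5.
Path (b) adiabatic: W = P₁V₁(1 − (V₁/V₂)^(γ−1))/(γ−1) → W_b/(P₁V₁) = 0.8493.
W_a / W_b = 2.5 / 0.8493 = 2.944.

W_a / W_b ≈ 2.94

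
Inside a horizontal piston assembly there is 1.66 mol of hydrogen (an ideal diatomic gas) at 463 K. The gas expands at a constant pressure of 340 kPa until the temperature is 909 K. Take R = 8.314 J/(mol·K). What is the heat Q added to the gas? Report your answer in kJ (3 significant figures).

Q ≈ 21.5 kJ

Isobaric: W = nRΔT = (1.66)(8.314)(446) = 6155 J.
ΔU = nCᵥΔT with Cᵥ = 5R/2: ΔU = (1.66)(20.79)(446) = 15388 J.
Q = ΔU + W = 15388 + 6155 = 21544 J.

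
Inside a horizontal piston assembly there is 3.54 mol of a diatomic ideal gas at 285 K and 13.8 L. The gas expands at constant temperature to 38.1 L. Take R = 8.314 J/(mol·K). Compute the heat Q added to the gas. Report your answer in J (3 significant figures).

Q ≈ 8520 J

Isothermal ⇒ ΔU = 0, so Q = W = nRT ln(V₂/V₁).
Q = (3.54)(8.314)(285) ln(38.1/13.8) = 8388 × 1.016 = 8518 J.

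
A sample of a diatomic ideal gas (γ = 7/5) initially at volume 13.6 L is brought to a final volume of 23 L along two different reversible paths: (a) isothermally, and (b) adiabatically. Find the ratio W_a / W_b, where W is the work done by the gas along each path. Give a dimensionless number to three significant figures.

W_a / W_b ≈ 1.11

Path (a) isothermal: W = P₁V₁ ln(V₂/V₁) → W_a/(P₁V₁) = 0.5254.
Path (b) adiabatic: W = P₁V₁(1 − (V₁/V₂)^(γ−1))/(γ−1) → W_b/(P₁V₁) = 0.4739.
W_a / W_b = 0.5254 / 0.4739 = 1.109.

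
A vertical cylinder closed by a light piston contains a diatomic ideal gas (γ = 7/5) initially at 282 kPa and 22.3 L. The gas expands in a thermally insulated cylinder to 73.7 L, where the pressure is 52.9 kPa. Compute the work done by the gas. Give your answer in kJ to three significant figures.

W ≈ 5.97 kJ

Adiabatic: W = (P₁V₁ − P₂V₂)/(γ − 1) with γ = 7/5.
P₁V₁ = 6289 J, P₂V₂ = 3899 J.
W = (6289 − 3899) / 0.4 = 5975 J.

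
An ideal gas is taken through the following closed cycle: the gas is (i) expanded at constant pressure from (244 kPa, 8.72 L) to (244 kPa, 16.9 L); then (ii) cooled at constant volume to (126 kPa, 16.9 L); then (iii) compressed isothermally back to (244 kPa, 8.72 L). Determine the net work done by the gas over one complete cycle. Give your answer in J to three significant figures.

W_net ≈ 587 J

Leg (i): W = PΔV = (244)(16.9 − 8.72) = 1996 J.
Leg (ii): W = 0.
Leg (iii): W = PᵢVᵢ ln(V_f/Vᵢ) = (2129) ln(8.72/16.9) = -1409 J.
W_net = 1996 − 1409 = 586.9 J.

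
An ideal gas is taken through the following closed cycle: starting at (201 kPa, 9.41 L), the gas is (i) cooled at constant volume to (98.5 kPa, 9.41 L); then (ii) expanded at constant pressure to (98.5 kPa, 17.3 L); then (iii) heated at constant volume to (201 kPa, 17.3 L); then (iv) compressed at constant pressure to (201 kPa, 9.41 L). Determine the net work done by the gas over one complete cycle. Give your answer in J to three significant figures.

Constant-volume legs do no work.
W(ii) = (98.5)(17.3 − 9.41) = 777.2 J; W(iv) = (201)(9.41 − 17.3) = -1586 J.
W_net = 777.2 − 1586 = -808.7 J (the counter-clockwise enclosed area).

W_net ≈ -809 J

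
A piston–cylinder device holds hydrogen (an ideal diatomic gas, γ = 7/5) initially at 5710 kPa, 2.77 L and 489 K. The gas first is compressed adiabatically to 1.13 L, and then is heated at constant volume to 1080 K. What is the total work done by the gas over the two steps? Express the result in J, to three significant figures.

W_total ≈ -17100 J

Step 1 (adiabatic): W = (P₁V₁ − P₂V₂)/(γ−1) = (15817 − 22640)/0.4 = -17058 J.
Step 2 (isochoric): W = 0 (constant volume).
W_total = -17058 + 0 = -17058 J.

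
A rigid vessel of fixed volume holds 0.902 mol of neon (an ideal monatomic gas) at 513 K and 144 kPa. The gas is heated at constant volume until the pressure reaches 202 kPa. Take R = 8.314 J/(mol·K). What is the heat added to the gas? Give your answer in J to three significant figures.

Q ≈ 2320 J

Constant volume ⇒ W = 0, so Q = ΔU = nCᵥΔT with Cᵥ = 3R/2 = 12.47 J/(mol·K).
At constant V, T₂/T₁ = P₂/P₁ ⇒ ΔT = T₁(P₂/P₁ − 1) = 513·(202/144 − 1) = 206.6 K.
ΔU = (0.902)(12.47)(206.6) = 2324 J.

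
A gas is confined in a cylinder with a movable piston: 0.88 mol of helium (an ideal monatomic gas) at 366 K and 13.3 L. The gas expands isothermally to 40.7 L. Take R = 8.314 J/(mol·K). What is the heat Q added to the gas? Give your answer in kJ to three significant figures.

Q ≈ 2.99 kJ

Isothermal ⇒ ΔU = 0, so Q = W = nRT ln(V₂/V₁).
Q = (0.88)(8.314)(366) ln(40.7/13.3) = 2678 × 1.118 = 2995 J.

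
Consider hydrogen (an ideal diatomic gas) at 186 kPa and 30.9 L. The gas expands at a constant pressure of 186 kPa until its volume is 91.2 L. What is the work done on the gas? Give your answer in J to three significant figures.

Isobaric: W = P ΔV.
W = (186 kPa)(91.2 − 30.9 L) = (186)(60.3) = 11216 J.
Work on gas = −W_by = -11216 J.

W ≈ -11200 J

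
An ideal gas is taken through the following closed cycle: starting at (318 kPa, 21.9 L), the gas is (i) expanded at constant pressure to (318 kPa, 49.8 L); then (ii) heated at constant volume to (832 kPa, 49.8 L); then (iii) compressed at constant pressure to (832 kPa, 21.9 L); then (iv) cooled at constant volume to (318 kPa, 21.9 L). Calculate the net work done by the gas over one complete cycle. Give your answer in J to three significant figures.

W_net ≈ -14300 J

Constant-volume legs do no work.
W(i) = (318)(49.8 − 21.9) = 8872 J; W(iii) = (832)(21.9 − 49.8) = -23213 J.
W_net = 8872 − 23213 = -14341 J (the counter-clockwise enclosed area).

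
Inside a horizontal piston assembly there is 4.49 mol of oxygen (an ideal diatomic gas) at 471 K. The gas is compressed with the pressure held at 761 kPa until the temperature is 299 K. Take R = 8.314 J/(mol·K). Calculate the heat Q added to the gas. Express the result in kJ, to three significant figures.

Q ≈ -22.5 kJ

Isobaric: W = nRΔT = (4.49)(8.314)(-172) = -6421 J.
ΔU = nCᵥΔT with Cᵥ = 5R/2: ΔU = (4.49)(20.79)(-172) = -16052 J.
Q = ΔU + W = -16052 − 6421 = -22473 J.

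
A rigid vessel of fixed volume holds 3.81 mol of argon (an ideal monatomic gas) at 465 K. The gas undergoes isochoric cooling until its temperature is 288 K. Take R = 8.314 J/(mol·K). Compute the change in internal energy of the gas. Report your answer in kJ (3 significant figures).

Constant volume ⇒ W = 0, so Q = ΔU = nCᵥΔT with Cᵥ = 3R/2 = 12.47 J/(mol·K).
ΔU = (3.81)(12.47)(288 − 465) = -8410 J.

ΔU ≈ -8.41 kJ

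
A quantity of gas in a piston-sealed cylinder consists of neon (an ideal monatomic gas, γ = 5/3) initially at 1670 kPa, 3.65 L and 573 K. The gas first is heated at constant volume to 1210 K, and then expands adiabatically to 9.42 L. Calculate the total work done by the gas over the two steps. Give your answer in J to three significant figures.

Step 1 (isochoric): W = 0 (constant volume).
After step 1: P = 3527 kPa (V unchanged).
Step 2 (adiabatic): W = (P₁V₁ − P₂V₂)/(γ−1) = (12872 − 6841)/0.667 = 9046 J.
W_total = 0 + 9046 = 9046 J.

W_total ≈ 9050 J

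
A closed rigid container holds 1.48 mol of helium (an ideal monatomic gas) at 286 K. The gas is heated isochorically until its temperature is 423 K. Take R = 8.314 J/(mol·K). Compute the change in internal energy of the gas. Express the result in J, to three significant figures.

ΔU ≈ 2530 J

Constant volume ⇒ W = 0, so Q = ΔU = nCᵥΔT with Cᵥ = 3R/2 = 12.47 J/(mol·K).
ΔU = (1.48)(12.47)(423 − 286) = 2529 J.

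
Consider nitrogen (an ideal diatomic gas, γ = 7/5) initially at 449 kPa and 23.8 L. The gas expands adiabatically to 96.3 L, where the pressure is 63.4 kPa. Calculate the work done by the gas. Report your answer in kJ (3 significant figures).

Adiabatic: W = (P₁V₁ − P₂V₂)/(γ − 1) with γ = 7/5.
P₁V₁ = 10686 J, P₂V₂ = 6105 J.
W = (10686 − 6105) / 0.4 = 11452 J.

W ≈ 11.5 kJ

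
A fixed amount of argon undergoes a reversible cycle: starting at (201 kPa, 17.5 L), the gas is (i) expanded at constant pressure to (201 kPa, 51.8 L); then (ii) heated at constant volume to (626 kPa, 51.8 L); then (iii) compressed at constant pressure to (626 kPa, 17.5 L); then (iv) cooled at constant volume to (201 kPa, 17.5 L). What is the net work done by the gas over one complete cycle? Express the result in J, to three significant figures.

Constant-volume legs do no work.
W(i) = (201)(51.8 − 17.5) = 6894 J; W(iii) = (626)(17.5 − 51.8) = -21472 J.
W_net = 6894 − 21472 = -14578 J (the counter-clockwise enclosed area).

W_net ≈ -14600 J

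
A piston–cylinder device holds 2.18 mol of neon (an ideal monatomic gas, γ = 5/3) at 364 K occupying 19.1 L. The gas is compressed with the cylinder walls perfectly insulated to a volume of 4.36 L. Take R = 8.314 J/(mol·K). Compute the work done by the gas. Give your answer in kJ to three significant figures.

W ≈ -16.6 kJ

Adiabatic: TV^(γ−1) = const with γ = 5/3.
T₂ = T₁ (V₁/V₂)^(γ−1) = 364 × (19.1/4.36)^0.667 = 364 × 2.677 = 974.5 K.
W_by = nCᵥ(T₁ − T₂) = (2.18)(12.47)(364 − 974.5) = -16599 J.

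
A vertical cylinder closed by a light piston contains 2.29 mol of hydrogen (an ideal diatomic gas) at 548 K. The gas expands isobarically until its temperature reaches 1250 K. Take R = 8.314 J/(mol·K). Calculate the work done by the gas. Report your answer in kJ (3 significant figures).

Isobaric: W = P ΔV = nR ΔT.
W = (2.29)(8.314)(1250 − 548) = 13365 J.

W ≈ 13.4 kJ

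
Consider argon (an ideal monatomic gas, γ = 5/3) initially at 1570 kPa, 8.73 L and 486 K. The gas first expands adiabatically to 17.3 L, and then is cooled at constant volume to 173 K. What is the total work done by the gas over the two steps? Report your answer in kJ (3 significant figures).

W_total ≈ 7.53 kJ

Step 1 (adiabatic): W = (P₁V₁ − P₂V₂)/(γ−1) = (13706 − 8687)/0.667 = 7528 J.
Step 2 (isochoric): W = 0 (constant volume).
W_total = 7528 + 0 = 7528 J.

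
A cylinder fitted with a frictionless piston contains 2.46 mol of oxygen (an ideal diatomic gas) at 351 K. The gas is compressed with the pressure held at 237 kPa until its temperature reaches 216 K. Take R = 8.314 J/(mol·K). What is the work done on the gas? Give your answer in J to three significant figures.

Isobaric: W = P ΔV = nR ΔT.
W = (2.46)(8.314)(216 − 351) = -2761 J.
Work on gas = −W_by = 2761 J.

W ≈ 2760 J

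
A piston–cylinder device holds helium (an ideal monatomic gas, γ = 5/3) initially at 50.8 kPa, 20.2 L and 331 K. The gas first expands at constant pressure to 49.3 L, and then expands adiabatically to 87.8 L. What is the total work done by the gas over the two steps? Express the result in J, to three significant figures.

Step 1 (isobaric): W = PΔV = (50.8 kPa)(49.3 − 20.2 L) = 1478 J.
After step 1: P = 50.8 kPa, V = 49.3 L, T = 807.8 K.
Step 2 (adiabatic): W = (P₁V₁ − P₂V₂)/(γ−1) = (2504 − 1705)/0.667 = 1200 J.
W_total = 1478 + 1200 = 2678 J.

W_total ≈ 2680 J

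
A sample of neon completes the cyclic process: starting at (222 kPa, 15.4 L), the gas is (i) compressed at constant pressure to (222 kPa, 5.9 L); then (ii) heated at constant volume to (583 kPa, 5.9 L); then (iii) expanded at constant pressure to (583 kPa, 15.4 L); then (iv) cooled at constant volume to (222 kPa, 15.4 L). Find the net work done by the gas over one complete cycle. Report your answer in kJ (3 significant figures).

Constant-volume legs do no work.
W(i) = (222)(5.9 − 15.4) = -2109 J; W(iii) = (583)(15.4 − 5.9) = 5538 J.
W_net = -2109 + 5538 = 3430 J (the clockwise enclosed area).

W_net ≈ 3.43 kJ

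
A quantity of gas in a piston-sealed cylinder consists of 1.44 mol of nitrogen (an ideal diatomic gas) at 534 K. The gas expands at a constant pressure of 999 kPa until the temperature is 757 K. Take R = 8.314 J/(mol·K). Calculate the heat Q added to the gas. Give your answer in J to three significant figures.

Q ≈ 9340 J

Isobaric: W = nRΔT = (1.44)(8.314)(223) = 2670 J.
ΔU = nCᵥΔT with Cᵥ = 5R/2: ΔU = (1.44)(20.79)(223) = 6674 J.
Q = ΔU + W = 6674 + 2670 = 9344 J.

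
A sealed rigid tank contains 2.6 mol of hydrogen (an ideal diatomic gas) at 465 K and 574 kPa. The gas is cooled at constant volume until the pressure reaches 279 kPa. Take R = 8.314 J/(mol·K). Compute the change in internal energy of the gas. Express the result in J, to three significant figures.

Constant volume ⇒ W = 0, so Q = ΔU = nCᵥΔT with Cᵥ = 5R/2 = 20.79 J/(mol·K).
At constant V, T₂/T₁ = P₂/P₁ ⇒ ΔT = T₁(P₂/P₁ − 1) = 465·(279/574 − 1) = -239 K.
ΔU = (2.6)(20.79)(-239) = -12915 J.

ΔU ≈ -12900 J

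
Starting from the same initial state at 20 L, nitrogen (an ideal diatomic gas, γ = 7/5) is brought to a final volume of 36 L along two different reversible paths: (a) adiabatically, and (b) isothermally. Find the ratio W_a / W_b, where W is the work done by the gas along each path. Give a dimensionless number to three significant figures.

W_a / W_b ≈ 0.891

Path (a) adiabatic: W = P₁V₁(1 − (V₁/V₂)^(γ−1))/(γ−1) → W_a/(P₁V₁) = 0.5238.
Path (b) isothermal: W = P₁V₁ ln(V₂/V₁) → W_b/(P₁V₁) = 0.5878.
W_a / W_b = 0.5238 / 0.5878 = 0.8911.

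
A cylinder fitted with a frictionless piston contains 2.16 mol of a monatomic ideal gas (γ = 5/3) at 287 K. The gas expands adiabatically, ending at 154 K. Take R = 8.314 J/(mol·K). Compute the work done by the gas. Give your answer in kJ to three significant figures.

Adiabatic ⇒ Q = 0, so W_by = −ΔU = nCᵥ(T₁ − T₂).
Cᵥ = 3R/2 = 12.47 J/(mol·K).
W = (2.16)(12.47)(287 − 154) = 3583 J.

W ≈ 3.58 kJ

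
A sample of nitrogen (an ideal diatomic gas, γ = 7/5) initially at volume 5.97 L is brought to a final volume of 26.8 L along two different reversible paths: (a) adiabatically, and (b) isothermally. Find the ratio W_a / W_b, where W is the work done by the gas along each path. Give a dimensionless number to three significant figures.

Path (a) adiabatic: W = P₁V₁(1 − (V₁/V₂)^(γ−1))/(γ−1) → W_a/(P₁V₁) = 1.129.
Path (b) isothermal: W = P₁V₁ ln(V₂/V₁) → W_b/(P₁V₁) = 1.502.
W_a / W_b = 1.129 / 1.502 = 0.7518.

W_a / W_b ≈ 0.752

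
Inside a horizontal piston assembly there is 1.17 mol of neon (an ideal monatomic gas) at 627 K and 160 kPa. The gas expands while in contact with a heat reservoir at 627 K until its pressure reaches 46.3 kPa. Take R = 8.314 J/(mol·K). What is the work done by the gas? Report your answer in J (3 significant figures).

W ≈ 7560 J

Isothermal process: W = nRT ln(V₂/V₁) = nRT ln(P₁/P₂).
W = (1.17)(8.314)(627) × ln(160/46.3)
  = 6099 × ln(3.456) = 6099 × 1.24
W_by_gas = 7563 J.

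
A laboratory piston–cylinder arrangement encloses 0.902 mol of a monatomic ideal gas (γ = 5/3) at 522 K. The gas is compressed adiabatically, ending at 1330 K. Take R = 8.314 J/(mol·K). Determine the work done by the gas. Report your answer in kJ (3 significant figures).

W ≈ -9.09 kJ

Adiabatic ⇒ Q = 0, so W_by = −ΔU = nCᵥ(T₁ − T₂).
Cᵥ = 3R/2 = 12.47 J/(mol·K).
W = (0.902)(12.47)(522 − 1330) = -9089 J.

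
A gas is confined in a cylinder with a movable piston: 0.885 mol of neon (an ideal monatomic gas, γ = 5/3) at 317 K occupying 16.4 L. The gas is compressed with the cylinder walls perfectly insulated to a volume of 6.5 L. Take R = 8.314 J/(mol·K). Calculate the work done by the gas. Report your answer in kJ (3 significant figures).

W ≈ -2.99 kJ

Adiabatic: TV^(γ−1) = const with γ = 5/3.
T₂ = T₁ (V₁/V₂)^(γ−1) = 317 × (16.4/6.5)^0.667 = 317 × 1.853 = 587.5 K.
W_by = nCᵥ(T₁ − T₂) = (0.885)(12.47)(317 − 587.5) = -2986 J.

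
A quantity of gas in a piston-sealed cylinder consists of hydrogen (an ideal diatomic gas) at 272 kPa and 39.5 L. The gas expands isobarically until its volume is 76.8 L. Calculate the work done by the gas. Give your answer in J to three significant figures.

Isobaric: W = P ΔV.
W = (272 kPa)(76.8 − 39.5 L) = (272)(37.3) = 10146 J.

W ≈ 10100 J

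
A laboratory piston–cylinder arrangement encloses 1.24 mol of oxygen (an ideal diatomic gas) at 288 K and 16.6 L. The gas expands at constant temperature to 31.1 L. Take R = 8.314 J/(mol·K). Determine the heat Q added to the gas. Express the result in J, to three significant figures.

Q ≈ 1860 J

Isothermal ⇒ ΔU = 0, so Q = W = nRT ln(V₂/V₁).
Q = (1.24)(8.314)(288) ln(31.1/16.6) = 2969 × 0.6278 = 1864 J.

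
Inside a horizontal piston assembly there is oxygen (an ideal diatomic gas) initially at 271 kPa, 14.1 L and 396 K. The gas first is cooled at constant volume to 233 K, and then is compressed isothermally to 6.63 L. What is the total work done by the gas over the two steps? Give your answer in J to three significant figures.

Step 1 (isochoric): W = 0 (constant volume).
After step 1: P = 159.5 kPa (V unchanged).
Step 2 (isothermal): W = P₁V₁ ln(V₂/V₁) = (2248) ln(6.63/14.1) = -1696 J.
W_total = 0 − 1696 = -1696 J.

W_total ≈ -1700 J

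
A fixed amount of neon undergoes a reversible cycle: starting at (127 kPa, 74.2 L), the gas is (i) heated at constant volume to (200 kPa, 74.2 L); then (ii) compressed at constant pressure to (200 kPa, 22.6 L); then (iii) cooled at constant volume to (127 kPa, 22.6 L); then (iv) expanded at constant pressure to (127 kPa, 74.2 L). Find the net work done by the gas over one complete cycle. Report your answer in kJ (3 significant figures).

Constant-volume legs do no work.
W(ii) = (200)(22.6 − 74.2) = -10320 J; W(iv) = (127)(74.2 − 22.6) = 6553 J.
W_net = -10320 + 6553 = -3767 J (the counter-clockwise enclosed area).

W_net ≈ -3.77 kJ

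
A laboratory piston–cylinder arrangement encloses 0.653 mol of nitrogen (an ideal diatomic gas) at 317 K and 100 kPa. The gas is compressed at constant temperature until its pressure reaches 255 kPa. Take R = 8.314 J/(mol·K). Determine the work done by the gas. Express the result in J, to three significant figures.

W ≈ -1610 J

Isothermal process: W = nRT ln(V₂/V₁) = nRT ln(P₁/P₂).
W = (0.653)(8.314)(317) × ln(100/255)
  = 1721 × ln(0.3922) = 1721 × -0.9361
W_by_gas = -1611 J.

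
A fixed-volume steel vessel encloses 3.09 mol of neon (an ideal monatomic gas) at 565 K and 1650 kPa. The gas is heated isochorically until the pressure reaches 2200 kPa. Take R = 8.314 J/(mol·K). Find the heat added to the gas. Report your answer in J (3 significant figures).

Q ≈ 7260 J

Constant volume ⇒ W = 0, so Q = ΔU = nCᵥΔT with Cᵥ = 3R/2 = 12.47 J/(mol·K).
At constant V, T₂/T₁ = P₂/P₁ ⇒ ΔT = T₁(P₂/P₁ − 1) = 565·(2200/1650 − 1) = 188.3 K.
ΔU = (3.09)(12.47)(188.3) = 7257 J.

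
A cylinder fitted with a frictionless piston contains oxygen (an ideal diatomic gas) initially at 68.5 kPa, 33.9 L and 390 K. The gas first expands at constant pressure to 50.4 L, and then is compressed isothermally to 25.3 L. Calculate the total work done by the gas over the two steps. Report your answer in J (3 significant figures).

Step 1 (isobaric): W = PΔV = (68.5 kPa)(50.4 − 33.9 L) = 1130 J.
After step 1: P = 68.5 kPa, V = 50.4 L, T = 579.8 K.
Step 2 (isothermal): W = P₁V₁ ln(V₂/V₁) = (3452) ln(25.3/50.4) = -2379 J.
W_total = 1130 − 2379 = -1249 J.

W_total ≈ -1250 J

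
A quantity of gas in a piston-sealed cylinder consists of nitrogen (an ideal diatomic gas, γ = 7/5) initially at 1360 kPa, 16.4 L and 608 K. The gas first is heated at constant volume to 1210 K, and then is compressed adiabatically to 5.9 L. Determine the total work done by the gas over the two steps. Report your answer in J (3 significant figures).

W_total ≈ -56100 J

Step 1 (isochoric): W = 0 (constant volume).
After step 1: P = 2707 kPa (V unchanged).
Step 2 (adiabatic): W = (P₁V₁ − P₂V₂)/(γ−1) = (44388 − 66813)/0.4 = -56063 J.
W_total = 0 − 56063 = -56063 J.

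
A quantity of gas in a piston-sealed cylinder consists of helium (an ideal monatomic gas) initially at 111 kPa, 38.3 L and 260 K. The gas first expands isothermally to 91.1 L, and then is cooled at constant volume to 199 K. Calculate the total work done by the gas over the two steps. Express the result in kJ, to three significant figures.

Step 1 (isothermal): W = P₁V₁ ln(V₂/V₁) = (4251) ln(91.1/38.3) = 3684 J.
Step 2 (isochoric): W = 0 (constant volume).
W_total = 3684 + 0 = 3684 J.

W_total ≈ 3.68 kJ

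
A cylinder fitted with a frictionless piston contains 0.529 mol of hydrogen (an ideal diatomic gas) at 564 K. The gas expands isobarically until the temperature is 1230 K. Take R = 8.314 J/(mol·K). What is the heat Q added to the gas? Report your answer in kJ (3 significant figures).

Isobaric: W = nRΔT = (0.529)(8.314)(666) = 2929 J.
ΔU = nCᵥΔT with Cᵥ = 5R/2: ΔU = (0.529)(20.79)(666) = 7323 J.
Q = ΔU + W = 7323 + 2929 = 10252 J.

Q ≈ 10.3 kJ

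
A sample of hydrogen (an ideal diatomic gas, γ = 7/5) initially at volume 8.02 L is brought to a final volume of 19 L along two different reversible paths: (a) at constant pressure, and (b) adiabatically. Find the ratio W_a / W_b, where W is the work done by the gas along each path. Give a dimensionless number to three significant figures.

W_a / W_b ≈ 1.88

Path (a) isobaric: W = P₁(V₂ − V₁) → W_a/(P₁V₁) = 1.369.
Path (b) adiabatic: W = P₁V₁(1 − (V₁/V₂)^(γ−1))/(γ−1) → W_b/(P₁V₁) = 0.7294.
W_a / W_b = 1.369 / 0.7294 = 1.877.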